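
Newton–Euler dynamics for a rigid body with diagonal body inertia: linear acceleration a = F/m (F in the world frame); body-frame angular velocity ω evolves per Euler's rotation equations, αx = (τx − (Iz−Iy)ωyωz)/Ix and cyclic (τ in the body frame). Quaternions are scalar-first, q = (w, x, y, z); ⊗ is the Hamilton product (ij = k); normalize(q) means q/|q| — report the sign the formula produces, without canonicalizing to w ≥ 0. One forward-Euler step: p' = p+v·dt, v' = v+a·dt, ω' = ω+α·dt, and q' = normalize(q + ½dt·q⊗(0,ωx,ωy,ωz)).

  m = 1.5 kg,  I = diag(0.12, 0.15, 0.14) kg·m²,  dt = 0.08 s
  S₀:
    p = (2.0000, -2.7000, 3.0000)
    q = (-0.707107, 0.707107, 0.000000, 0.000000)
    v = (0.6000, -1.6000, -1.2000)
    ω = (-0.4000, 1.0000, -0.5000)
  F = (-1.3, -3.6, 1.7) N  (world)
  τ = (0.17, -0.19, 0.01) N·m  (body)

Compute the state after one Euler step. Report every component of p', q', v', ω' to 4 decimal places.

new position p' = (2.0480, -2.8280, 2.9040)
v + (F/m)dt = (0.5307, -1.7920, -1.1093)
gyro term ω×Iω = (0.0050, -0.0040, -0.0120)
angular accel α = (1.3750, -1.2400, 0.1571)
new body rate ω' = (-0.2900, 0.9008, -0.4874)
2q̇ = q⊗(0,ω) = (0.2828428, 0.2828428, -0.3535535, 1.0606605)
q' = normalize(q + ½dt·q⊗(0,ω)) = (-0.6950, 0.7176, -0.0141, 0.0424)

p' = (2.0480, -2.8280, 2.9040)
q' = (-0.6950, 0.7176, -0.0141, 0.0424)
v' = (0.5307, -1.7920, -1.1093)
ω' = (-0.2900, 0.9008, -0.4874)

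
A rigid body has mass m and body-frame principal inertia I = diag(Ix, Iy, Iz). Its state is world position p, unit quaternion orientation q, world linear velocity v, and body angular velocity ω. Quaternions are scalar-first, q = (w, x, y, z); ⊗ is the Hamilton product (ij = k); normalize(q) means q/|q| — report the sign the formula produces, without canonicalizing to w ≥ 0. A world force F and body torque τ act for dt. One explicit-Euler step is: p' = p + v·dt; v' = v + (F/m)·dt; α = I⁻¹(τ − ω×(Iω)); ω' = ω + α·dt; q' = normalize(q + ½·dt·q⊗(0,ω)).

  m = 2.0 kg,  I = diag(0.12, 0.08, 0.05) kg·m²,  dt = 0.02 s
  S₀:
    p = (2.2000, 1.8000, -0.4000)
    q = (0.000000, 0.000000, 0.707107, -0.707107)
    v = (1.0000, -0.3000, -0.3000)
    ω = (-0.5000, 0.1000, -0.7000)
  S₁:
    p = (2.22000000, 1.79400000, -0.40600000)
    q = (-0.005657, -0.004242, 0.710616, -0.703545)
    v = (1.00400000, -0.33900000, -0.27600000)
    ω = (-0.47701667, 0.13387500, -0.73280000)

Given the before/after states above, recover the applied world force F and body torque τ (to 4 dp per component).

F = (0.4000, -3.9000, 2.4000)
τ = (0.1400, 0.1600, -0.0800)

Δv = v₁−v₀ = (0.00400000, -0.03900000, 0.02400000)
m·(v₁−v₀)/dt = (0.4000, -3.9000, 2.4000)
ω₁ − ω₀ = (0.02298333, 0.03387500, -0.03280000)
ω₀×(Iω₀) = (0.0021, 0.0245, 0.0020)
I·α + gyro = (0.1400, 0.1600, -0.0800)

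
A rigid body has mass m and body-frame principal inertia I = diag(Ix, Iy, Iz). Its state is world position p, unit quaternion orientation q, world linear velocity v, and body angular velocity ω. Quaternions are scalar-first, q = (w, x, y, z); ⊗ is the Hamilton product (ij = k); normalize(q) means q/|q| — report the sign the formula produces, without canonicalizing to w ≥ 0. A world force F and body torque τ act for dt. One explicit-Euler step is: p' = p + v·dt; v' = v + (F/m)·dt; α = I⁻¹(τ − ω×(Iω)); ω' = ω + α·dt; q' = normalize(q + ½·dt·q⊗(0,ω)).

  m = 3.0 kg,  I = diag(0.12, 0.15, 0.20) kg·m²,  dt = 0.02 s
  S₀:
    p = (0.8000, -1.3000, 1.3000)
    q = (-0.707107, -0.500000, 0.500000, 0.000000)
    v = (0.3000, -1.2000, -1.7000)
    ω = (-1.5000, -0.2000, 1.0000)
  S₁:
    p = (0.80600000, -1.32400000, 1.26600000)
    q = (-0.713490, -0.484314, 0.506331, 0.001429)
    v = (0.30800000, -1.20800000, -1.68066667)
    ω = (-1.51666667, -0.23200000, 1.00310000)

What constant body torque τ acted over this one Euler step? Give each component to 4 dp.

τ = (-0.1100, -0.1200, 0.0400)

ω₁ − ω₀ = (-0.01666667, -0.03200000, 0.00310000)
ω₀×(Iω₀) = (-0.0100, 0.1200, 0.0090)
I·α + gyro = (-0.1100, -0.1200, 0.0400)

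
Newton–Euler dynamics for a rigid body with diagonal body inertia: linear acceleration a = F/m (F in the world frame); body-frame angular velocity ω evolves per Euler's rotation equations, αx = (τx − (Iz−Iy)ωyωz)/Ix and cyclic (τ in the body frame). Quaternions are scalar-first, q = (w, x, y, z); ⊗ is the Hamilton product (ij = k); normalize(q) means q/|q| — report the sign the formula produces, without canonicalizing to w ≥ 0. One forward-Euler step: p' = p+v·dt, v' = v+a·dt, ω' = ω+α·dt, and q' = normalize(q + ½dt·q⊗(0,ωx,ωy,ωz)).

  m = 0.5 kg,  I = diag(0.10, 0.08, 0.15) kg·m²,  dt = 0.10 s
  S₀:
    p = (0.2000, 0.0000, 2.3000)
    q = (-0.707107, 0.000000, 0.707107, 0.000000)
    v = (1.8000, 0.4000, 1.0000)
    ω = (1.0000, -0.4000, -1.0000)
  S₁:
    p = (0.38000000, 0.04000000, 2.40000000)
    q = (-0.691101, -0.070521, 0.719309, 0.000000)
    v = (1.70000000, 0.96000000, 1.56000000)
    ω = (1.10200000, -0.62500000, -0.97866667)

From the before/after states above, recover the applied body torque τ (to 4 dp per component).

τ = (0.1300, -0.1300, 0.0400)

Δω = ω₁−ω₀ = (0.10200000, -0.22500000, 0.02133333)
applied torque τ = (0.1300, -0.1300, 0.0400)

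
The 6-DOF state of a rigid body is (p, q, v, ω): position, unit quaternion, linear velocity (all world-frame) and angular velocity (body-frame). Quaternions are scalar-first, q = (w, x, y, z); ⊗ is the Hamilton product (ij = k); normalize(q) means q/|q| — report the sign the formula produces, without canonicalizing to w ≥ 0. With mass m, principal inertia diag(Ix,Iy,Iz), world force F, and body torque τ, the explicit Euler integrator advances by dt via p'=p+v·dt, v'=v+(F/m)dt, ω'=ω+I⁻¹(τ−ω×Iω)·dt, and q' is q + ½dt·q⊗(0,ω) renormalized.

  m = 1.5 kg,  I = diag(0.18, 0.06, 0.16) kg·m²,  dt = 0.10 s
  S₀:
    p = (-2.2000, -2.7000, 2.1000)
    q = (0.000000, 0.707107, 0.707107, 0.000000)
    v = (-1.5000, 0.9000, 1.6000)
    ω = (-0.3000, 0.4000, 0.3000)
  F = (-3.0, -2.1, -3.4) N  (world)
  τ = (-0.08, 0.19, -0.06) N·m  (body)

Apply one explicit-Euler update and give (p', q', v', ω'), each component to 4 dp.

p' = (-2.3500, -2.6100, 2.2600)
q' = (-0.0035, 0.7174, 0.6962, 0.0247)
v' = (-1.7000, 0.7600, 1.3733)
ω' = (-0.3511, 0.7197, 0.2535)

a = (-2.0000, -1.4000, -2.2667)
p' = p + v·dt = (-2.3500, -2.6100, 2.2600)
v + (F/m)dt = (-1.7000, 0.7600, 1.3733)
(τ − ω×Iω)/I = (-0.5111, 3.1967, -0.4650)
ω' = ω + α·dt = (-0.3511, 0.7197, 0.2535)
2q̇ = q⊗(0,ω) = (-0.0707107, 0.2121321, -0.2121321, 0.4949749)
q + ½dt·q⊗(0,ω), renormalized = (-0.0035, 0.7174, 0.6962, 0.0247)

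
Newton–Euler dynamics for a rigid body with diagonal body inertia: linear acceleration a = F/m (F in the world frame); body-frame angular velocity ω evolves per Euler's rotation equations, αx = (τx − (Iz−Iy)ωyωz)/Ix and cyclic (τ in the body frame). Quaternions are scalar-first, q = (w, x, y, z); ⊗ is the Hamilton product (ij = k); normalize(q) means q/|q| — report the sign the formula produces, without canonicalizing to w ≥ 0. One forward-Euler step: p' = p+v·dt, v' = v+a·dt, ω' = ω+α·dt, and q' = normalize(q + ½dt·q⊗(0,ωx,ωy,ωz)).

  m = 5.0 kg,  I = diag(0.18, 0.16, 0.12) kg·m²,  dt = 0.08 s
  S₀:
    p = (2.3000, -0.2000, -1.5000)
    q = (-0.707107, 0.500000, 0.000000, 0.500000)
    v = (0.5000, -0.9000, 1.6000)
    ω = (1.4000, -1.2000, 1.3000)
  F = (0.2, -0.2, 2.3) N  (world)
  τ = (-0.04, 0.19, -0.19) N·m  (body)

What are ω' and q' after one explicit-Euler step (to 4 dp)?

ω' = (1.3545, -1.1596, 1.1509)
q' = (-0.7580, 0.4824, 0.0358, 0.4375)

gyro term ω×Iω = (0.0624, 0.1092, 0.0336)
α = I⁻¹(τ − ω×Iω) = (-0.5689, 0.5050, -1.8633)
ω' = ω + α·dt = (1.3545, -1.1596, 1.1509)
q⊗(0,ω) = (-1.3500000, -0.3899498, 0.8985284, -1.5192391)
updated quaternion q' = (-0.7580, 0.4824, 0.0358, 0.4375)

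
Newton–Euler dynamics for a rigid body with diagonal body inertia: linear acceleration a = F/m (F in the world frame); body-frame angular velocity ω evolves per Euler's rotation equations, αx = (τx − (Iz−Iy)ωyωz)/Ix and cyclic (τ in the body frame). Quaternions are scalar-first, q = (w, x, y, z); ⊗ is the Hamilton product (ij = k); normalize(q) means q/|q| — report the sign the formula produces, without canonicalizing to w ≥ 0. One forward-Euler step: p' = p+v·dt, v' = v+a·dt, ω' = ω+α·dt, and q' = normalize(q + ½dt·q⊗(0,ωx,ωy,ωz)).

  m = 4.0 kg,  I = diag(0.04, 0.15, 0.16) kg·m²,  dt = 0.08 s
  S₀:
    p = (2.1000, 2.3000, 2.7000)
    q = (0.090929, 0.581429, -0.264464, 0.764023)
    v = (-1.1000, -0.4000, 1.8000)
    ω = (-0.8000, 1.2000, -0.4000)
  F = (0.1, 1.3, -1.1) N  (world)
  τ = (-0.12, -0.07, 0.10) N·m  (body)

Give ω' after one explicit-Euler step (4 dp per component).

gyro term ω×Iω = (-0.0048, -0.0384, -0.1056)
(τ − ω×Iω)/I = (-2.8800, -0.2107, 1.2850)
ω + α·dt = (-1.0304, 1.1831, -0.2972)

ω' = (-1.0304, 1.1831, -0.2972)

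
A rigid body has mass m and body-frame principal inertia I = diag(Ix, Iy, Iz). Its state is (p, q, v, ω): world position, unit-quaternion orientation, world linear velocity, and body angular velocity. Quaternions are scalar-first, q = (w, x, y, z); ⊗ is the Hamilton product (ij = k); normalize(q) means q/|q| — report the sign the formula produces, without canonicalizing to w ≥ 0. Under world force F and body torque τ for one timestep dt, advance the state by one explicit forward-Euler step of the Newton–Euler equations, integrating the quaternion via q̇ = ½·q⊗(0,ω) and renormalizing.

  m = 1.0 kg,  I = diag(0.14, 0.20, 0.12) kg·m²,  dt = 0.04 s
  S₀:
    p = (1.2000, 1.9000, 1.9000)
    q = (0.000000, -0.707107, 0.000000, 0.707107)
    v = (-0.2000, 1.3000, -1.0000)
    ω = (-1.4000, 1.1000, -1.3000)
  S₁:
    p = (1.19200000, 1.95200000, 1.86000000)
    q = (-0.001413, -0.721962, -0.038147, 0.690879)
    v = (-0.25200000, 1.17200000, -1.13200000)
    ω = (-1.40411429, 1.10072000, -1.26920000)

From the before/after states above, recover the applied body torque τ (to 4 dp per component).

rate change Δω = (-0.00411429, 0.00072000, 0.03080000)
I·α + gyro = (0.1000, 0.0400, 0.0000)

τ = (0.1000, 0.0400, 0.0000)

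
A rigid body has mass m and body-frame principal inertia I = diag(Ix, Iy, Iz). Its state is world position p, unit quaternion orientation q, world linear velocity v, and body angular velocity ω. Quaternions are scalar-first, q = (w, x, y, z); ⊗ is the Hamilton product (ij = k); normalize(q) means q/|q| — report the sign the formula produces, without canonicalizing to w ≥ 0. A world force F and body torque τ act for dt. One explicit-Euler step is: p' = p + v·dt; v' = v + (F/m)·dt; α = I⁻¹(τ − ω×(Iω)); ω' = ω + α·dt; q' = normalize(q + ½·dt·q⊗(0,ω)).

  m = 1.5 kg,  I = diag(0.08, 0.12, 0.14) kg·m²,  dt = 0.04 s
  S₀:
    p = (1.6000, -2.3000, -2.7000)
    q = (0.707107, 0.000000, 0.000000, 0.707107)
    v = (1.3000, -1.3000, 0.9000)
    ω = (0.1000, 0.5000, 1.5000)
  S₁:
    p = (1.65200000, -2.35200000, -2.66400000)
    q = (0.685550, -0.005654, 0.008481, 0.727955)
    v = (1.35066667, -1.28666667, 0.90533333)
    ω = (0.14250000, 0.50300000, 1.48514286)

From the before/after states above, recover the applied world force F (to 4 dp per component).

F = (1.9000, 0.5000, 0.2000)

velocity change Δv = (0.05066667, 0.01333333, 0.00533333)
m·(v₁−v₀)/dt = (1.9000, 0.5000, 0.2000)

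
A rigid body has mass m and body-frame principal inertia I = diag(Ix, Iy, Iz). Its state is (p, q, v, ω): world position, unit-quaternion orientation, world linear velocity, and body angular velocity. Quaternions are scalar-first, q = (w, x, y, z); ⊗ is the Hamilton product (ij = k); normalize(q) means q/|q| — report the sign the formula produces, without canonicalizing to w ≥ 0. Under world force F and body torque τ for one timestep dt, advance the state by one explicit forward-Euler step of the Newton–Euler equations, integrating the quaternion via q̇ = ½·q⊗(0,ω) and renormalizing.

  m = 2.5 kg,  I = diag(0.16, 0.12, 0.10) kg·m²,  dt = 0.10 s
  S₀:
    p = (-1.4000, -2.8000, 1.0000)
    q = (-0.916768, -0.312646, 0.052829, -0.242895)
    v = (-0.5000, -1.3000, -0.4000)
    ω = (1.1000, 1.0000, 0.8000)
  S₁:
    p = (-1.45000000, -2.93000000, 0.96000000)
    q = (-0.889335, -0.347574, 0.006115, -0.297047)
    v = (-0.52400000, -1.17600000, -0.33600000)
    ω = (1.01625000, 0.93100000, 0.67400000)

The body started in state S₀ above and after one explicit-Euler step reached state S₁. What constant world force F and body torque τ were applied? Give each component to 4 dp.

F = (-0.6000, 3.1000, 1.6000)
τ = (-0.1500, -0.0300, -0.1700)

Δv = v₁−v₀ = (-0.02400000, 0.12400000, 0.06400000)
applied force F = (-0.6000, 3.1000, 1.6000)
Δω = ω₁−ω₀ = (-0.08375000, -0.06900000, -0.12600000)
ω₀×(Iω₀) = (-0.0160, 0.0528, -0.0440)
applied torque τ = (-0.1500, -0.0300, -0.1700)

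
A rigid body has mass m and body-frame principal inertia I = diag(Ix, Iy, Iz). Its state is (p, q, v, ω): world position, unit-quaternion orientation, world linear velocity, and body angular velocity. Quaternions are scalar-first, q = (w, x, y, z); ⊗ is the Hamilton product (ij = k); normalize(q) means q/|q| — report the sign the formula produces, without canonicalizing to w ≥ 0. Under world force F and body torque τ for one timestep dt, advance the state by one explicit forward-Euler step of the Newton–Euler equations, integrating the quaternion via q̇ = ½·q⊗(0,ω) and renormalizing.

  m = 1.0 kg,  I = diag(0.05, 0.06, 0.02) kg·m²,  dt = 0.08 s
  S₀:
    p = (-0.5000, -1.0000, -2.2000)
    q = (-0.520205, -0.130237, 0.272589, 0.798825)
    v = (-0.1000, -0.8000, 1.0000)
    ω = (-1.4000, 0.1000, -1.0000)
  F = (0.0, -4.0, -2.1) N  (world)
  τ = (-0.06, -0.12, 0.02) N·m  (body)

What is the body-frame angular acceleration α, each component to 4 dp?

ω×(Iω) gyroscopic = (0.0040, 0.0420, -0.0014)
α = I⁻¹(τ − ω×Iω) = (-1.2800, -2.7000, 1.0700)

α = (-1.2800, -2.7000, 1.0700)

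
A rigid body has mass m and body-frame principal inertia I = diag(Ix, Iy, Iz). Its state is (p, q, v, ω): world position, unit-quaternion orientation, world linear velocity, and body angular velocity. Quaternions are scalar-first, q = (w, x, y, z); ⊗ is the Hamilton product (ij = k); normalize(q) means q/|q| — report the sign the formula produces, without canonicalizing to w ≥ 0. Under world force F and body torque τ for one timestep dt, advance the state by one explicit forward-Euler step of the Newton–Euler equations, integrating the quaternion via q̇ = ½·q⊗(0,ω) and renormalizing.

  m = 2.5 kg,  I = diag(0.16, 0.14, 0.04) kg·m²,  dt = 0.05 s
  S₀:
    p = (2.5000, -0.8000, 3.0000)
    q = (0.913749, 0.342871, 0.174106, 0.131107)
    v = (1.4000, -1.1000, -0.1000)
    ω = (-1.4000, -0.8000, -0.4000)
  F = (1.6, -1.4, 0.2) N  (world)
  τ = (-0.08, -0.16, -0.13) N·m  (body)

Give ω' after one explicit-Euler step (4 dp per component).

ω' = (-1.4150, -0.8811, -0.5345)

(τ − ω×Iω)/I = (-0.3000, -1.6229, -2.6900)
ω + α·dt = (-1.4150, -0.8811, -0.5345)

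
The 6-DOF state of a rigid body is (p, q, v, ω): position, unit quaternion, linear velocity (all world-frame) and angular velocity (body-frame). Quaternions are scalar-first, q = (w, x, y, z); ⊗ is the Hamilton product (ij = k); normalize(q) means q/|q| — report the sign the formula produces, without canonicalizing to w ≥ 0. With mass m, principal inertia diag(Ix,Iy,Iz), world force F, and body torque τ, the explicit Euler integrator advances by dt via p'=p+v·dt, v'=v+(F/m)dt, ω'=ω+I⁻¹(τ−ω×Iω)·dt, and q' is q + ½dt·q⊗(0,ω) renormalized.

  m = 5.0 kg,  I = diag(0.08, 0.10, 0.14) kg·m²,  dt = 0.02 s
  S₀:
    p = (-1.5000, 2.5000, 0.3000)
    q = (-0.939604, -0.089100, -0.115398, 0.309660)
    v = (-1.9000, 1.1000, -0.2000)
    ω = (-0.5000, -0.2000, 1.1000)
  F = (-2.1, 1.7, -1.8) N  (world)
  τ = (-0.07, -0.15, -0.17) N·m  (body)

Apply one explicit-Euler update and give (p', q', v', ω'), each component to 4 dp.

gyro term ω×Iω = (-0.0088, 0.0330, 0.0020)
angular accel α = (-0.7650, -1.8300, -1.2286)
new body rate ω' = (-0.5153, -0.2366, 1.0754)
Hamilton product q⊗(0,ω) = (-0.4082556, 0.4047962, 0.1311008, -1.0734434)
q + ½dt·q⊗(0,ω), renormalized = (-0.9436, -0.0850, -0.1141, 0.2989)
a = (-0.4200, 0.3400, -0.3600)
p + v·dt = (-1.5380, 2.5220, 0.2960)
v + (F/m)dt = (-1.9084, 1.1068, -0.2072)

p' = (-1.5380, 2.5220, 0.2960)
q' = (-0.9436, -0.0850, -0.1141, 0.2989)
v' = (-1.9084, 1.1068, -0.2072)
ω' = (-0.5153, -0.2366, 1.0754)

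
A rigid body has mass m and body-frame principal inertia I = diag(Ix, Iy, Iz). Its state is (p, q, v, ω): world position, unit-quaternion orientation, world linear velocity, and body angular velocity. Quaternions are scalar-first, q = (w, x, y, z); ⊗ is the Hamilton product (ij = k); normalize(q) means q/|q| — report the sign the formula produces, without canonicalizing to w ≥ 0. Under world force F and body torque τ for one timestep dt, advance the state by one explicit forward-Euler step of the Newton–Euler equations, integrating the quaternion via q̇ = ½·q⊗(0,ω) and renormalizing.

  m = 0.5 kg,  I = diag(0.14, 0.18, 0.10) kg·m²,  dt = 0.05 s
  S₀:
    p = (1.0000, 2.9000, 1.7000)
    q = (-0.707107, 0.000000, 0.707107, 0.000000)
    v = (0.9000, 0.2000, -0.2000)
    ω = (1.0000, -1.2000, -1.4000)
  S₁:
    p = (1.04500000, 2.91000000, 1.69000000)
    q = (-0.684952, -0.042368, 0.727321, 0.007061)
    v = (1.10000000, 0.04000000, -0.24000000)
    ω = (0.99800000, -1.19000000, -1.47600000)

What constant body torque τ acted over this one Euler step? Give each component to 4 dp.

τ = (-0.1400, -0.0200, -0.2000)

ω₁ − ω₀ = (-0.00200000, 0.01000000, -0.07600000)
precession coupling = (-0.1344, -0.0560, -0.0480)
τ = I·(Δω/dt) + ω₀×(Iω₀) = (-0.1400, -0.0200, -0.2000)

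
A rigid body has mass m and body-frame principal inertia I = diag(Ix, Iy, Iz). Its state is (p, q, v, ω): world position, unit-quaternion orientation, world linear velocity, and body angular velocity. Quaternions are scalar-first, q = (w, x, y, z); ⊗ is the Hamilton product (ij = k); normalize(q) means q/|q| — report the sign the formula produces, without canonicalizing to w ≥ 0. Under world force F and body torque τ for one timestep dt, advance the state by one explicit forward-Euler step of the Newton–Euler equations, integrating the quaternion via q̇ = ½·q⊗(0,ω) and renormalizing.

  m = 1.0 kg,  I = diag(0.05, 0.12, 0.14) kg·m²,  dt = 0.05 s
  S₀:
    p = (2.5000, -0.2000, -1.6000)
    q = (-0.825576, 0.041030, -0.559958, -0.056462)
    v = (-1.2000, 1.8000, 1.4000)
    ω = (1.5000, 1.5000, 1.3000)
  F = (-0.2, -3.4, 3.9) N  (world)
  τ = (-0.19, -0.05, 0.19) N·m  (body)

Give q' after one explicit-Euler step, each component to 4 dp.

q⊗(0,ω) = (0.8517926, -1.8816164, -1.3763960, -0.1717668)
updated quaternion q' = (-0.8027, -0.0060, -0.5932, -0.0606)

q' = (-0.8027, -0.0060, -0.5932, -0.0606)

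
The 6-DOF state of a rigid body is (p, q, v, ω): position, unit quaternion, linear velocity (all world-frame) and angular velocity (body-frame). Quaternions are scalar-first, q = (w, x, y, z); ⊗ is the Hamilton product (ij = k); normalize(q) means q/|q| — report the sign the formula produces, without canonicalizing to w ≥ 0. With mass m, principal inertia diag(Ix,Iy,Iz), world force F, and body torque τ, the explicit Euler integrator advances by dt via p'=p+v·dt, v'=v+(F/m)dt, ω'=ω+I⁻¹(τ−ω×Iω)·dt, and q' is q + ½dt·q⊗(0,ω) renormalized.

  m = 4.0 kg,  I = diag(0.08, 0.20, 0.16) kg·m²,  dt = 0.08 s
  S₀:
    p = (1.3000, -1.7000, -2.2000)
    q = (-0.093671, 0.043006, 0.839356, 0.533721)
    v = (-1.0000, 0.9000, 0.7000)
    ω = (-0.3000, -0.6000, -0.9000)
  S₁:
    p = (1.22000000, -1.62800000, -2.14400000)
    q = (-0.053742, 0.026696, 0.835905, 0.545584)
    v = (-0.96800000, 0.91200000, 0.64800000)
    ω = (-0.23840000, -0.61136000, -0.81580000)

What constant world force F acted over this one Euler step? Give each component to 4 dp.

Δv = v₁−v₀ = (0.03200000, 0.01200000, -0.05200000)
applied force F = (1.6000, 0.6000, -2.6000)

F = (1.6000, 0.6000, -2.6000)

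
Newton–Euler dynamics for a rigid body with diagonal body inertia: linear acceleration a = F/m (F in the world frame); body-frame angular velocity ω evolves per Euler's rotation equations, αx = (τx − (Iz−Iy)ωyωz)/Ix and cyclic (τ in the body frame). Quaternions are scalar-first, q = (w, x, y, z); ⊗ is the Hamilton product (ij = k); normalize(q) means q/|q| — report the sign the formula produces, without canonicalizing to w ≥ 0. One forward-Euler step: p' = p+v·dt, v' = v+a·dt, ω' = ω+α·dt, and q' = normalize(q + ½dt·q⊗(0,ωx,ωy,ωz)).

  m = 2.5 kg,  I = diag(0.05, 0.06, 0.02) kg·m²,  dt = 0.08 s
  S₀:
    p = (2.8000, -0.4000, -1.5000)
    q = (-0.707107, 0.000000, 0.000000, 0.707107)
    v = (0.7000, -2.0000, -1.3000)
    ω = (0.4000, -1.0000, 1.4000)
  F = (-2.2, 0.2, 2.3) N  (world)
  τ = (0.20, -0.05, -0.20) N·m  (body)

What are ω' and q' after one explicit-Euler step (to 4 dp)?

ω' = (0.6304, -1.0891, 0.6160)
q' = (-0.7448, 0.0169, 0.0395, 0.6658)

angular accel α = (2.8800, -1.1133, -9.8000)
ω + α·dt = (0.6304, -1.0891, 0.6160)
Hamilton product q⊗(0,ω) = (-0.9899498, 0.4242642, 0.9899498, -0.9899498)
q' = normalize(q + ½dt·q⊗(0,ω)) = (-0.7448, 0.0169, 0.0395, 0.6658)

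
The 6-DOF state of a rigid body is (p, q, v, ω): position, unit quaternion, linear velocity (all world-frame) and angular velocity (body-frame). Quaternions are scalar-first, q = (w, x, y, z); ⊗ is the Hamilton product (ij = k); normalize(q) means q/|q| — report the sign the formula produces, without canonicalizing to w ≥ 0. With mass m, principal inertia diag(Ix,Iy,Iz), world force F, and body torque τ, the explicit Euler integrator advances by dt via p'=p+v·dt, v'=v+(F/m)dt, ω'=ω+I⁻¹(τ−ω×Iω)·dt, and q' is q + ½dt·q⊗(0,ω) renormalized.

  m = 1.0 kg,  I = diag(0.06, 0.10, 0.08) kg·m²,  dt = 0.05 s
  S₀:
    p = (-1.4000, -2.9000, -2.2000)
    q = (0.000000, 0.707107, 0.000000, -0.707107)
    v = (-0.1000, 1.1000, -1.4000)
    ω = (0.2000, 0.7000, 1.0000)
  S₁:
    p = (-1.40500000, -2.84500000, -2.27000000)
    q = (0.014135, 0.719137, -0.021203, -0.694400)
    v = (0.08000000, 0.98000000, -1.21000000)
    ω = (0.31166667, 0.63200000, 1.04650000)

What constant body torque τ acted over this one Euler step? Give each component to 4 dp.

rate change Δω = (0.11166667, -0.06800000, 0.04650000)
I·α + gyro = (0.1200, -0.1400, 0.0800)

τ = (0.1200, -0.1400, 0.0800)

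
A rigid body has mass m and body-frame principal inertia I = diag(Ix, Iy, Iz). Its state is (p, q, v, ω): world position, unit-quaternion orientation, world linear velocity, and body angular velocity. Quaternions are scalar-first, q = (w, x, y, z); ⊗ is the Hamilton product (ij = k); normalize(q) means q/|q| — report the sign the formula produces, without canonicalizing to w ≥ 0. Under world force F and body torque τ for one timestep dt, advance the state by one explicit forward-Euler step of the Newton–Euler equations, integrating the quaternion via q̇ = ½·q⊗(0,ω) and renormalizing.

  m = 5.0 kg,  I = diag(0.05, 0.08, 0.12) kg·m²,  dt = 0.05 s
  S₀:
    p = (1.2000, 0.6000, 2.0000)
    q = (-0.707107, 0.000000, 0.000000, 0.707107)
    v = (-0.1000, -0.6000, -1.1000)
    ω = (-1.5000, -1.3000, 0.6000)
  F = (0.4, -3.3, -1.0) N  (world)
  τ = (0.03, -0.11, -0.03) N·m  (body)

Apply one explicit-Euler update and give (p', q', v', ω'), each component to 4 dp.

p' = (1.1950, 0.5700, 1.9450)
q' = (-0.7168, 0.0494, -0.0035, 0.6956)
v' = (-0.0960, -0.6330, -1.1100)
ω' = (-1.4388, -1.4081, 0.5631)

a = F/m = (0.0800, -0.6600, -0.2000)
p' = p + v·dt = (1.1950, 0.5700, 1.9450)
v + (F/m)dt = (-0.0960, -0.6330, -1.1100)
α = I⁻¹(τ − ω×Iω) = (1.2240, -2.1625, -0.7375)
ω + α·dt = (-1.4388, -1.4081, 0.5631)
2q̇ = q⊗(0,ω) = (-0.4242642, 1.9798996, -0.1414214, -0.4242642)
updated quaternion q' = (-0.7168, 0.0494, -0.0035, 0.6956)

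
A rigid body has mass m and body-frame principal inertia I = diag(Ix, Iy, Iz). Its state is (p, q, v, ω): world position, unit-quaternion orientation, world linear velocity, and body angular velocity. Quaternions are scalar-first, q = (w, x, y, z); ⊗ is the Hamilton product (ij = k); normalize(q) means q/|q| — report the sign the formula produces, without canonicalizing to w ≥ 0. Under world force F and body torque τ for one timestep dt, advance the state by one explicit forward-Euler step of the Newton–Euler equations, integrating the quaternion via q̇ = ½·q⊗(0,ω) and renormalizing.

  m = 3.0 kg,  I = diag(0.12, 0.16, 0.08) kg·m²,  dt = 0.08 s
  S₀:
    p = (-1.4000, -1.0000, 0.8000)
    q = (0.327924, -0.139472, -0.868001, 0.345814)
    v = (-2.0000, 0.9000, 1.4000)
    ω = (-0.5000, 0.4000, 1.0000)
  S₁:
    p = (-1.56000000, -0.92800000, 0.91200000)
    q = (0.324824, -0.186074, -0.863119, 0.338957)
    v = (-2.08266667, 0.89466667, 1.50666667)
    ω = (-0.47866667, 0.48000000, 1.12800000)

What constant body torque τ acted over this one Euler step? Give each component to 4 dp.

τ = (0.0000, 0.1400, 0.1200)

Δω = ω₁−ω₀ = (0.02133333, 0.08000000, 0.12800000)
applied torque τ = (0.0000, 0.1400, 0.1200)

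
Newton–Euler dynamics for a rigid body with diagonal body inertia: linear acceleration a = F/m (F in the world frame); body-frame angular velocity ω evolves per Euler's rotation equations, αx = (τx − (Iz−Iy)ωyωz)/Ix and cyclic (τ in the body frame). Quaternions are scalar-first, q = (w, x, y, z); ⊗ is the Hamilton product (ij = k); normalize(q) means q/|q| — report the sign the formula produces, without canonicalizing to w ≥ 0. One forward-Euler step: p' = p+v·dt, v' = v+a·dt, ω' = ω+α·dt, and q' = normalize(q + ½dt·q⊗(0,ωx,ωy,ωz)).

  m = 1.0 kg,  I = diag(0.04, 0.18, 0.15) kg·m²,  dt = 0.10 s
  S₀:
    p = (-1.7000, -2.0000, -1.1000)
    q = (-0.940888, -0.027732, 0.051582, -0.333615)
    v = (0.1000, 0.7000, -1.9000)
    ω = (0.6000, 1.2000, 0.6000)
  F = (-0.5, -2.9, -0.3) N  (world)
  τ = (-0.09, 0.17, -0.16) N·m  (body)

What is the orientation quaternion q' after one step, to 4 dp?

Hamilton product q⊗(0,ω) = (0.1549098, -0.1332456, -1.3125954, -0.6287604)
updated quaternion q' = (-0.9306, -0.0343, -0.0140, -0.3641)

q' = (-0.9306, -0.0343, -0.0140, -0.3641)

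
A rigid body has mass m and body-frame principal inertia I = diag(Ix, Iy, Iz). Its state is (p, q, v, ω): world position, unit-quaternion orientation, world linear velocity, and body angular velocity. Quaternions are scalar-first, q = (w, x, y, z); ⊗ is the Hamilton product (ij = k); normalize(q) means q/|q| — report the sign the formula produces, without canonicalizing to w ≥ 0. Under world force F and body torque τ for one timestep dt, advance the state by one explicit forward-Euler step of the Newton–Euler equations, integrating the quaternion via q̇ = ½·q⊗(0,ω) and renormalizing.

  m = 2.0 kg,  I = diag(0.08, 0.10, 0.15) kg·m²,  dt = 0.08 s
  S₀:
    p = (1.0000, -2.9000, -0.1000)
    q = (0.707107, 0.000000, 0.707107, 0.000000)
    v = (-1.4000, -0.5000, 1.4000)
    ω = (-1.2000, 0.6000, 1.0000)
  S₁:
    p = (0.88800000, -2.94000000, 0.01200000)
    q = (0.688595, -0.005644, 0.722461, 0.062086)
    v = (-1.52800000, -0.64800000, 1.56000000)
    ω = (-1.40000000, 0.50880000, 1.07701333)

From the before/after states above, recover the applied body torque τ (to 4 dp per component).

Δω = ω₁−ω₀ = (-0.20000000, -0.09120000, 0.07701333)
applied torque τ = (-0.1700, -0.0300, 0.1300)

τ = (-0.1700, -0.0300, 0.1300)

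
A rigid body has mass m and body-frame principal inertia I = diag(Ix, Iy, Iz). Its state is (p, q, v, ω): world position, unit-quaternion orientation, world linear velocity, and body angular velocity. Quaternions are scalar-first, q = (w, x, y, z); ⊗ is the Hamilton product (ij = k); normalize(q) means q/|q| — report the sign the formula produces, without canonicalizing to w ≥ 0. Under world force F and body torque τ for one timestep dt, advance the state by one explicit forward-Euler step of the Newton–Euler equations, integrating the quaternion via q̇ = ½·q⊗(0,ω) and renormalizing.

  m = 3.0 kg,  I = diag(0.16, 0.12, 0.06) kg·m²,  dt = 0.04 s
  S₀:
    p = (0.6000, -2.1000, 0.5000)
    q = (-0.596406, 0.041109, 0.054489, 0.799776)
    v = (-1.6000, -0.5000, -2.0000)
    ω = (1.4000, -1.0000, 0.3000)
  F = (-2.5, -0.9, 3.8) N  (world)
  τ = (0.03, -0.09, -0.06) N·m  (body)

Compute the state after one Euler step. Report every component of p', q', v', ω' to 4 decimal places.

p' = (0.5360, -2.1200, 0.4200)
q' = (-0.6009, 0.0407, 0.0885, 0.7934)
v' = (-1.6333, -0.5120, -1.9493)
ω' = (1.4030, -1.0440, 0.2227)

ω×(Iω) gyroscopic = (0.0180, 0.0420, 0.0560)
angular accel α = (0.0750, -1.1000, -1.9333)
new body rate ω' = (1.4030, -1.0440, 0.2227)
Hamilton product q⊗(0,ω) = (-0.2429964, -0.0188457, 1.7037597, -0.2963154)
q + ½dt·q⊗(0,ω), renormalized = (-0.6009, 0.0407, 0.0885, 0.7934)
linear accel F/m = (-0.8333, -0.3000, 1.2667)
p + v·dt = (0.5360, -2.1200, 0.4200)
v + (F/m)dt = (-1.6333, -0.5120, -1.9493)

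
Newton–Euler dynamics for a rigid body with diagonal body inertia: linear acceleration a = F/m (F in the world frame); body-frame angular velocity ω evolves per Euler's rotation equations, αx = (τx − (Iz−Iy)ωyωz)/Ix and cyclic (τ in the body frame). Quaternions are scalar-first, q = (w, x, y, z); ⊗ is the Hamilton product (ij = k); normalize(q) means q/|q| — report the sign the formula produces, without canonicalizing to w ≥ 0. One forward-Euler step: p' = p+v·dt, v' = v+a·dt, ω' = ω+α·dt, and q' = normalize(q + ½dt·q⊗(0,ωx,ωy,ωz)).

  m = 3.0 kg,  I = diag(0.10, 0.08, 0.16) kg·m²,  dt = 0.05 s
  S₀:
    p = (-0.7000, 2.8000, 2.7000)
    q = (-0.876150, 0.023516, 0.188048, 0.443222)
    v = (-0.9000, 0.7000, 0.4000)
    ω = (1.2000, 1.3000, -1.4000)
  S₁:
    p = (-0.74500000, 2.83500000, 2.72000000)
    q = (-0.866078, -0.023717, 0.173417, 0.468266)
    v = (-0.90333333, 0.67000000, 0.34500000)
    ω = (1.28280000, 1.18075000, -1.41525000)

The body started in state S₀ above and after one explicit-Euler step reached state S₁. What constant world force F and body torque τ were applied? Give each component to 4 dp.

F = (-0.2000, -1.8000, -3.3000)
τ = (0.0200, -0.0900, -0.0800)

ω₁ − ω₀ = (0.08280000, -0.11925000, -0.01525000)
precession coupling = (-0.1456, 0.1008, -0.0312)
I·α + gyro = (0.0200, -0.0900, -0.0800)
v₁ − v₀ = (-0.00333333, -0.03000000, -0.05500000)
applied force F = (-0.2000, -1.8000, -3.3000)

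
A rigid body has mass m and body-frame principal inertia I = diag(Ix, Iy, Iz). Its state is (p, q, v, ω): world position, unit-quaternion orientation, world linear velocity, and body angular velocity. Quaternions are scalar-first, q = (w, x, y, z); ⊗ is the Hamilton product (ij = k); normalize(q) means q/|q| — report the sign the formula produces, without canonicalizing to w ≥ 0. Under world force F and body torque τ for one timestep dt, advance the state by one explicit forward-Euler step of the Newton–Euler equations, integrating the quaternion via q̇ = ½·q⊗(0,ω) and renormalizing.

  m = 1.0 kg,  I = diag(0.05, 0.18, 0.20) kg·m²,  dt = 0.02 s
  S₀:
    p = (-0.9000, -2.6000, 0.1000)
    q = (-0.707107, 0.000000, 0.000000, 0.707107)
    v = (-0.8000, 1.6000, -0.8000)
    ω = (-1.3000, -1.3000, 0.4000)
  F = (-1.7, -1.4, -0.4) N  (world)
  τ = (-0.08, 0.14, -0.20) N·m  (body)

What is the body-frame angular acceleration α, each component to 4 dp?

precession coupling ω×(Iω) = (-0.0104, 0.0780, 0.2197)
angular accel α = (-1.3920, 0.3444, -2.0985)

α = (-1.3920, 0.3444, -2.0985)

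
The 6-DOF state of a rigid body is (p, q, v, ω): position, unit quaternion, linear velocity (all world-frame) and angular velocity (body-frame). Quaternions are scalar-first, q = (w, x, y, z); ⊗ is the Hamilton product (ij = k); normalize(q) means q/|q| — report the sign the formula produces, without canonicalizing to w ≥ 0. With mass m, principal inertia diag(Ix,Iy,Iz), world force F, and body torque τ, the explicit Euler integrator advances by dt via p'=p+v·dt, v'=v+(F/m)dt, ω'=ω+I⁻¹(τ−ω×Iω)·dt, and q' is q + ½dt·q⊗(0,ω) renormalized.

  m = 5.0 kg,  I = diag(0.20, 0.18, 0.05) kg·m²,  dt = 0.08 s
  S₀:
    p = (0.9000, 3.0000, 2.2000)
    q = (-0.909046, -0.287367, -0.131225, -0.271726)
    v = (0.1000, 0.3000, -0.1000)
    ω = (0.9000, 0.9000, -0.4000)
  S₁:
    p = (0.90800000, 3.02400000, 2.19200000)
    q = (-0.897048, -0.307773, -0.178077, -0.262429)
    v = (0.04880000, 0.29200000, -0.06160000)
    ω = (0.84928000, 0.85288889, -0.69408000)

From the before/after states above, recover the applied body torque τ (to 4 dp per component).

τ = (-0.0800, -0.1600, -0.2000)

rate change Δω = (-0.05072000, -0.04711111, -0.29408000)
gyro term ω₀×Iω₀ = (0.0468, -0.0540, -0.0162)
applied torque τ = (-0.0800, -0.1600, -0.2000)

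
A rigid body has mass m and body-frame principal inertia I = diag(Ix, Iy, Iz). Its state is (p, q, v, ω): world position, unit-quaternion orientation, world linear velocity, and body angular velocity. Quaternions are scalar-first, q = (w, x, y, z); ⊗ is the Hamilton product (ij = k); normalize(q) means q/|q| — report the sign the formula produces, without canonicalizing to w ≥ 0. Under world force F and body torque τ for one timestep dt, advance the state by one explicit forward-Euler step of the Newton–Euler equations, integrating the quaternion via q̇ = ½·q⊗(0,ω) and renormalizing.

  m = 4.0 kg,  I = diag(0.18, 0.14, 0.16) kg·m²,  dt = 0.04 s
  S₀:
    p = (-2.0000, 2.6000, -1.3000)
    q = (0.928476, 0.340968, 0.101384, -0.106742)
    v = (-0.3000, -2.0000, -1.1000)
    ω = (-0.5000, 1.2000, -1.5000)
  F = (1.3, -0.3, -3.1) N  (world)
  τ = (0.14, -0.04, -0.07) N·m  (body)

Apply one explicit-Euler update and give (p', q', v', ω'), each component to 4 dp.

(τ − ω×Iω)/I = (0.9778, -0.3929, -0.5875)
ω + α·dt = (-0.4609, 1.1843, -1.5235)
q⊗(0,ω) = (-0.1112898, -0.4882236, 1.6789942, -0.9328604)
q' = normalize(q + ½dt·q⊗(0,ω)) = (0.9255, 0.3309, 0.1349, -0.1253)
new position p' = (-2.0120, 2.5200, -1.3440)
new velocity v' = (-0.2870, -2.0030, -1.1310)

p' = (-2.0120, 2.5200, -1.3440)
q' = (0.9255, 0.3309, 0.1349, -0.1253)
v' = (-0.2870, -2.0030, -1.1310)
ω' = (-0.4609, 1.1843, -1.5235)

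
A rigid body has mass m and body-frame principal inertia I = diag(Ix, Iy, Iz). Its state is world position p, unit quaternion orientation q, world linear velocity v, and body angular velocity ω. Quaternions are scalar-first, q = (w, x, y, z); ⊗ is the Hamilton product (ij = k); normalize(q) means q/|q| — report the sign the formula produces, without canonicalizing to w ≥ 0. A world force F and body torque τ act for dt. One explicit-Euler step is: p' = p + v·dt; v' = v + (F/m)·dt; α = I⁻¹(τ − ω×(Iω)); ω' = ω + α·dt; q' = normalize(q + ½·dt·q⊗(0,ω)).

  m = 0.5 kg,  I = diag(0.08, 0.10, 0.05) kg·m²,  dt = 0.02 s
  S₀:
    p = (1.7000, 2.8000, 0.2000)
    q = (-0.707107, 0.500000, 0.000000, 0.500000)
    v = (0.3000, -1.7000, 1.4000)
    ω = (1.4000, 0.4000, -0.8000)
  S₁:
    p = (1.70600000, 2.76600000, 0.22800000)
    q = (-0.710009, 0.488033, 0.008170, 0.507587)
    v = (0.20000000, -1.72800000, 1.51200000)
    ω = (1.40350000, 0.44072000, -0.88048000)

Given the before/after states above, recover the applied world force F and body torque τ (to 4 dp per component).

v₁ − v₀ = (-0.10000000, -0.02800000, 0.11200000)
m·(v₁−v₀)/dt = (-2.5000, -0.7000, 2.8000)
Δω = ω₁−ω₀ = (0.00350000, 0.04072000, -0.08048000)
I·α + gyro = (0.0300, 0.1700, -0.1900)

F = (-2.5000, -0.7000, 2.8000)
τ = (0.0300, 0.1700, -0.1900)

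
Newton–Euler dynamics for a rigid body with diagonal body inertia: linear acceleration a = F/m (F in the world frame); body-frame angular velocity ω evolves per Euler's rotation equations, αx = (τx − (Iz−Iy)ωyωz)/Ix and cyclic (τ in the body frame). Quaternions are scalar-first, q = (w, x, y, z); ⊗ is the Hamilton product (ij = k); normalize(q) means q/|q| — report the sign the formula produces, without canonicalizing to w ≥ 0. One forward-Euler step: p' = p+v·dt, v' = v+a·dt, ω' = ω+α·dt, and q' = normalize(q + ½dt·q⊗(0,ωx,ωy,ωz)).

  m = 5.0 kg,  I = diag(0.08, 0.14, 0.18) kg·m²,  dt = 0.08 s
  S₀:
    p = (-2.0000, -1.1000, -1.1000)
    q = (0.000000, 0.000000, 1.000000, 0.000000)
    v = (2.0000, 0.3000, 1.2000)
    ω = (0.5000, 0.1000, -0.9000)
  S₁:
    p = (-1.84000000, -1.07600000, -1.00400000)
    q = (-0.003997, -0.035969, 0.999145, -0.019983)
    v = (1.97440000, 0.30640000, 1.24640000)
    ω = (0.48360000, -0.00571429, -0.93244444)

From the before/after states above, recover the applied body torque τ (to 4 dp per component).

τ = (-0.0200, -0.1400, -0.0700)

ω₁ − ω₀ = (-0.01640000, -0.10571429, -0.03244444)
applied torque τ = (-0.0200, -0.1400, -0.0700)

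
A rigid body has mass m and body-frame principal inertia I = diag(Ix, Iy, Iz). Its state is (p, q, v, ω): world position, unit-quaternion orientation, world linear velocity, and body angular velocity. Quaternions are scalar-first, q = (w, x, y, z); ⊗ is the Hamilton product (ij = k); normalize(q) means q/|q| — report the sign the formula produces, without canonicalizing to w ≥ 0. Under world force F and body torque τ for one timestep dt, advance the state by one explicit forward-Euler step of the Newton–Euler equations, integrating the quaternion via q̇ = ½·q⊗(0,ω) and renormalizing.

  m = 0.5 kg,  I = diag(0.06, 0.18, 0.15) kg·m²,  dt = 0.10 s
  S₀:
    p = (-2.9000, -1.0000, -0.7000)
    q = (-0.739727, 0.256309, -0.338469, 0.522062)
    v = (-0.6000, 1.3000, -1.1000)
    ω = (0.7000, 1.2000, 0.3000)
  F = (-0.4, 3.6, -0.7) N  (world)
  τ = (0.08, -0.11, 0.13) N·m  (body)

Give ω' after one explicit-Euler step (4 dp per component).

ω' = (0.8513, 1.1494, 0.3195)

gyro term ω×Iω = (-0.0108, -0.0189, 0.1008)
angular accel α = (1.5133, -0.5061, 0.1947)
ω + α·dt = (0.8513, 1.1494, 0.3195)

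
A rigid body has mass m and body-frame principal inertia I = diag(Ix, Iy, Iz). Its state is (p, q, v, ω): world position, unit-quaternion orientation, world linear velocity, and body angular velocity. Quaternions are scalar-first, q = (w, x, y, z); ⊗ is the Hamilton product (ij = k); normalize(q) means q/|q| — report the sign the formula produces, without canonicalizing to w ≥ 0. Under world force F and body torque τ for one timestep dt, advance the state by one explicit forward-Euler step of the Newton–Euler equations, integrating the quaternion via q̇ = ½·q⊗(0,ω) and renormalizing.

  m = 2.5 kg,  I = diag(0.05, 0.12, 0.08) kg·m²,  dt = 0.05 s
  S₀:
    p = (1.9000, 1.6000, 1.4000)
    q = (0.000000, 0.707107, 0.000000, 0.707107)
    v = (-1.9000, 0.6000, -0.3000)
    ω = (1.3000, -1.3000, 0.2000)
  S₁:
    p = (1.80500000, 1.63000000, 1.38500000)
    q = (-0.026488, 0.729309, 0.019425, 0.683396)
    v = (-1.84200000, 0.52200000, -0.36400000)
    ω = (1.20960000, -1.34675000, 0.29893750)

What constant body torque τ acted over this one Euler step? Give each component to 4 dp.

τ = (-0.0800, -0.1200, 0.0400)

Δω = ω₁−ω₀ = (-0.09040000, -0.04675000, 0.09893750)
gyro term ω₀×Iω₀ = (0.0104, -0.0078, -0.1183)
applied torque τ = (-0.0800, -0.1200, 0.0400)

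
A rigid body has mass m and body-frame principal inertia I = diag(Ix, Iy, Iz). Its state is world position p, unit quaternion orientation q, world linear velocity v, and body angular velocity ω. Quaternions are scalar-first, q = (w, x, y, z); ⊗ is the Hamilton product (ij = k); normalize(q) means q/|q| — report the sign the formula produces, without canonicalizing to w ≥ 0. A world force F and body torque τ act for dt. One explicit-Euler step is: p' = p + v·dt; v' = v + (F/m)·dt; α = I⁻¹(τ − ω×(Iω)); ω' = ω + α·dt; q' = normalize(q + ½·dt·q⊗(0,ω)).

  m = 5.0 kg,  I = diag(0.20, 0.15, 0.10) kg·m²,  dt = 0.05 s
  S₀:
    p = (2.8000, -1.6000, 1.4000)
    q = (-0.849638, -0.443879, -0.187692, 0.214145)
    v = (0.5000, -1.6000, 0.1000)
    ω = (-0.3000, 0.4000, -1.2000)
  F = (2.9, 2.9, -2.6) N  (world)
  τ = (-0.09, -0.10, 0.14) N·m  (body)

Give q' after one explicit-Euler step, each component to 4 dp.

Hamilton product q⊗(0,ω) = (0.1988871, 0.3944638, -0.9367535, 0.7857064)
q' = normalize(q + ½dt·q⊗(0,ω)) = (-0.8442, -0.4338, -0.2110, 0.2337)

q' = (-0.8442, -0.4338, -0.2110, 0.2337)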